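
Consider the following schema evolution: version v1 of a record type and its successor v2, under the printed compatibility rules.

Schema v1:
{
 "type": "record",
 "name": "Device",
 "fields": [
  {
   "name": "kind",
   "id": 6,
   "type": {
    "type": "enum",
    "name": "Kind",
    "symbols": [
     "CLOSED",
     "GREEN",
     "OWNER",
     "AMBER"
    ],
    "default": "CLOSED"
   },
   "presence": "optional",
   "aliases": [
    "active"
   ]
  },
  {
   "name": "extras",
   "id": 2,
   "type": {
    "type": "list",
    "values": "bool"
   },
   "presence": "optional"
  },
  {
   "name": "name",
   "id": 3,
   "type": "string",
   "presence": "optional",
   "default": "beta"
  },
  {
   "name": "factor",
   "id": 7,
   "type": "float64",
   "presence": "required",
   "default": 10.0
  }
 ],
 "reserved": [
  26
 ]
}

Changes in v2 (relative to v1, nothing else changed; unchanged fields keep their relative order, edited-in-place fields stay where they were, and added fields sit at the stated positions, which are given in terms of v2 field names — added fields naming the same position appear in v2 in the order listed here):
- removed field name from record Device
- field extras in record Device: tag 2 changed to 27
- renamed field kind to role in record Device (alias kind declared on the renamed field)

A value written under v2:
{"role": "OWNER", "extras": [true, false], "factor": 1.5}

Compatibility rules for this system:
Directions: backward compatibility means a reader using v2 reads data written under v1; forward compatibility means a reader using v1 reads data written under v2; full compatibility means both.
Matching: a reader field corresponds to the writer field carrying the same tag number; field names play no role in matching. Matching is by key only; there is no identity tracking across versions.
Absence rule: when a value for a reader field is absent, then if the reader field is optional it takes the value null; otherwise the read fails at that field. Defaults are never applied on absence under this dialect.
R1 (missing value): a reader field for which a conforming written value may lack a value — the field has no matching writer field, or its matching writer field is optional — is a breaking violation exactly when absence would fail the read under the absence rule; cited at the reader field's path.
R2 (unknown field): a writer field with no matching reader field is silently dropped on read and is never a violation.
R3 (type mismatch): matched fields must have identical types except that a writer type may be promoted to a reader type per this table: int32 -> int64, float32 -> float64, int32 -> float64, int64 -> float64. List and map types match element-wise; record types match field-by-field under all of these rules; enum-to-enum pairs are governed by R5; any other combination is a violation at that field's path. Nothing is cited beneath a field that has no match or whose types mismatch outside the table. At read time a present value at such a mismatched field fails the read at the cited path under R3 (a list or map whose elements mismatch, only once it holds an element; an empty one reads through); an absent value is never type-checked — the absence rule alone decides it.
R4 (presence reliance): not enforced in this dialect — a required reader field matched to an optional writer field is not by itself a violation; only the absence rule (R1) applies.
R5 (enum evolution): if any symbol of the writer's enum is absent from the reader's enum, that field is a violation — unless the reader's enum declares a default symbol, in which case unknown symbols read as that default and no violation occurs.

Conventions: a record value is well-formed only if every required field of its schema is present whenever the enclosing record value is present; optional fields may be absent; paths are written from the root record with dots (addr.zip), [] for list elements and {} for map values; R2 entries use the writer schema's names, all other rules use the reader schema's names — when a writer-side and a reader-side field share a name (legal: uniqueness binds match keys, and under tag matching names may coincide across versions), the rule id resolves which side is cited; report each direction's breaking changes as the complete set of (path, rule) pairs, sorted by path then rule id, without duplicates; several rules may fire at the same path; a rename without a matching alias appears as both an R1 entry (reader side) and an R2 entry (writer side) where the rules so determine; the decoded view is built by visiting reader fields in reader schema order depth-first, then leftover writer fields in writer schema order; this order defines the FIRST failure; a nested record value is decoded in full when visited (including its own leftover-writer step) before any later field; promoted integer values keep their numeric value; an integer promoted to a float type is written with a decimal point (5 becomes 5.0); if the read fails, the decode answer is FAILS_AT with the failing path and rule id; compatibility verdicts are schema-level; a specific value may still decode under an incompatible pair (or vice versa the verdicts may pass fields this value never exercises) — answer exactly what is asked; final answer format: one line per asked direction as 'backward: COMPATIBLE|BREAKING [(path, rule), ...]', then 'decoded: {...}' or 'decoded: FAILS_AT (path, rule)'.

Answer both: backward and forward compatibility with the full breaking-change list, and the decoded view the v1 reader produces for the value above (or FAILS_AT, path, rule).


backward: COMPATIBLE []; forward: COMPATIBLE []; decoded: {"kind": "OWNER", "extras": null, "name": null, "factor": 1.5}

the writer's type comes first in each Device pair
backward for Device (reader v2, writer v1):
  role: Kind -> Kind, writer optional; from kind
  extras has no writer counterpart
  factor: float64 -> float64, writer required; from factor
  leftover writer field: extras
  leftover writer field: name
  nothing fires on Device: backward is COMPATIBLE
forward for Device (reader v1, writer v2):
  kind: Kind -> Kind, writer optional; from role
  extras has no writer counterpart
  name has no writer counterpart
  factor: float64 -> float64, writer required; from factor
  leftover writer field: extras
  nothing fires on Device: forward is COMPATIBLE
decoding the Device value with the v1 reader:
  kind := "OWNER" (from writer role)
  extras := null (not supplied -> null)
  name := null (not supplied -> null)
  factor := 1.5
  writer extras: unmatched, discarded
  => decoded: {"kind": "OWNER", "extras": null, "name": null, "factor": 1.5}


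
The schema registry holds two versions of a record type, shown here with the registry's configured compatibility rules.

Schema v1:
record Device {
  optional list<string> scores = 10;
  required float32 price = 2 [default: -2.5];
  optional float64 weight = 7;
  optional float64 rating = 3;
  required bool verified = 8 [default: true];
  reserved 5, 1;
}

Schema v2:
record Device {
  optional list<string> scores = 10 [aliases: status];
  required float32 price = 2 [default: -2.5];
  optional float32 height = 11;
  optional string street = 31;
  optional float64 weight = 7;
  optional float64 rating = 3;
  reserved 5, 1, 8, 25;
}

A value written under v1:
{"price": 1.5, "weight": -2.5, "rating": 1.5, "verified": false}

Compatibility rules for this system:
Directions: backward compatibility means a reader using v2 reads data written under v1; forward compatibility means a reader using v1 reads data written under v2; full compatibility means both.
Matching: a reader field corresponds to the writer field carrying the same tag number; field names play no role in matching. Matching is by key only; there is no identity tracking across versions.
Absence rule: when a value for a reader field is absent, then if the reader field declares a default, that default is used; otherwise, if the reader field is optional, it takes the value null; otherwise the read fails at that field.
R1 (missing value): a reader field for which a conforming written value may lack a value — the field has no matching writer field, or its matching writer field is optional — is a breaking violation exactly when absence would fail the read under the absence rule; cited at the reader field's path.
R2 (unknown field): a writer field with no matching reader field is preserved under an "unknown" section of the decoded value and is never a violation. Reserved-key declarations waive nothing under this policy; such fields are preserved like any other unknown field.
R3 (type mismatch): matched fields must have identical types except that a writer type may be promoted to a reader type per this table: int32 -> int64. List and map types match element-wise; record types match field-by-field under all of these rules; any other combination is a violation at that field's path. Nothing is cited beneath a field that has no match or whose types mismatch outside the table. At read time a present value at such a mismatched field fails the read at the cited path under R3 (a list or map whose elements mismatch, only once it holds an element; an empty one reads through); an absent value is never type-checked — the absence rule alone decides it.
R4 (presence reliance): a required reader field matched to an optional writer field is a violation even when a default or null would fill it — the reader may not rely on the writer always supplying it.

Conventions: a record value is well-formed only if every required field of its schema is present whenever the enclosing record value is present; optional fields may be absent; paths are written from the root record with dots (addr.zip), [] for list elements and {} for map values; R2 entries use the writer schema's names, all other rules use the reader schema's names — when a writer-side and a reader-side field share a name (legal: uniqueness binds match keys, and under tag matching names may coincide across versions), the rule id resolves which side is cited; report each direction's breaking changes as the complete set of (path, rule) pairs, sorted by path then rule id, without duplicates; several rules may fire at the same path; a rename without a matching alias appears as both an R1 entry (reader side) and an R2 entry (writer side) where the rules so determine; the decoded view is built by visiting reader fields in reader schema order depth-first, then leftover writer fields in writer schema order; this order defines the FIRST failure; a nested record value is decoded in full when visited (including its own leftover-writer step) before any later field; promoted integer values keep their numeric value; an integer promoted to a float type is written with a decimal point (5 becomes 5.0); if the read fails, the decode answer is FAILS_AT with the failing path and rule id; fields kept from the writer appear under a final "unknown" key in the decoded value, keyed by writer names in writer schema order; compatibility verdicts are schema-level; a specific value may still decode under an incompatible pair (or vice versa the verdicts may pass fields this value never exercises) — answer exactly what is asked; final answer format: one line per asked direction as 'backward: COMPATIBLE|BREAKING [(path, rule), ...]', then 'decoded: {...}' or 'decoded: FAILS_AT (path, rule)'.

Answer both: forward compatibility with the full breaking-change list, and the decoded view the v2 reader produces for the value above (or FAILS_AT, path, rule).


arrows below run writer -> reader for Device
forward on Device — v1 reading data written by v2:
  scores: list<string> -> list<string>, writer optional; from scores
  price: float32 -> float32, writer required; from price
  weight: float64 -> float64, writer optional; from weight
  rating: float64 -> float64, writer optional; from rating
  verified has no writer counterpart
  writer field height has no reader counterpart
  writer field street has no reader counterpart
  => forward verdict for Device: COMPATIBLE, no violations
migrating the Device value to v2:
  scores := null (not supplied -> null)
  price := 1.5
  height := null (not supplied -> null)
  street := null (not supplied -> null)
  weight := -2.5
  rating := 1.5
  writer verified: kept under "unknown"
  => decoded: {"scores": null, "price": 1.5, "height": null, "street": null, "weight": -2.5, "rating": 1.5, "unknown": {"verified": false}}

forward: COMPATIBLE []; decoded: {"scores": null, "price": 1.5, "height": null, "street": null, "weight": -2.5, "rating": 1.5, "unknown": {"verified": false}}


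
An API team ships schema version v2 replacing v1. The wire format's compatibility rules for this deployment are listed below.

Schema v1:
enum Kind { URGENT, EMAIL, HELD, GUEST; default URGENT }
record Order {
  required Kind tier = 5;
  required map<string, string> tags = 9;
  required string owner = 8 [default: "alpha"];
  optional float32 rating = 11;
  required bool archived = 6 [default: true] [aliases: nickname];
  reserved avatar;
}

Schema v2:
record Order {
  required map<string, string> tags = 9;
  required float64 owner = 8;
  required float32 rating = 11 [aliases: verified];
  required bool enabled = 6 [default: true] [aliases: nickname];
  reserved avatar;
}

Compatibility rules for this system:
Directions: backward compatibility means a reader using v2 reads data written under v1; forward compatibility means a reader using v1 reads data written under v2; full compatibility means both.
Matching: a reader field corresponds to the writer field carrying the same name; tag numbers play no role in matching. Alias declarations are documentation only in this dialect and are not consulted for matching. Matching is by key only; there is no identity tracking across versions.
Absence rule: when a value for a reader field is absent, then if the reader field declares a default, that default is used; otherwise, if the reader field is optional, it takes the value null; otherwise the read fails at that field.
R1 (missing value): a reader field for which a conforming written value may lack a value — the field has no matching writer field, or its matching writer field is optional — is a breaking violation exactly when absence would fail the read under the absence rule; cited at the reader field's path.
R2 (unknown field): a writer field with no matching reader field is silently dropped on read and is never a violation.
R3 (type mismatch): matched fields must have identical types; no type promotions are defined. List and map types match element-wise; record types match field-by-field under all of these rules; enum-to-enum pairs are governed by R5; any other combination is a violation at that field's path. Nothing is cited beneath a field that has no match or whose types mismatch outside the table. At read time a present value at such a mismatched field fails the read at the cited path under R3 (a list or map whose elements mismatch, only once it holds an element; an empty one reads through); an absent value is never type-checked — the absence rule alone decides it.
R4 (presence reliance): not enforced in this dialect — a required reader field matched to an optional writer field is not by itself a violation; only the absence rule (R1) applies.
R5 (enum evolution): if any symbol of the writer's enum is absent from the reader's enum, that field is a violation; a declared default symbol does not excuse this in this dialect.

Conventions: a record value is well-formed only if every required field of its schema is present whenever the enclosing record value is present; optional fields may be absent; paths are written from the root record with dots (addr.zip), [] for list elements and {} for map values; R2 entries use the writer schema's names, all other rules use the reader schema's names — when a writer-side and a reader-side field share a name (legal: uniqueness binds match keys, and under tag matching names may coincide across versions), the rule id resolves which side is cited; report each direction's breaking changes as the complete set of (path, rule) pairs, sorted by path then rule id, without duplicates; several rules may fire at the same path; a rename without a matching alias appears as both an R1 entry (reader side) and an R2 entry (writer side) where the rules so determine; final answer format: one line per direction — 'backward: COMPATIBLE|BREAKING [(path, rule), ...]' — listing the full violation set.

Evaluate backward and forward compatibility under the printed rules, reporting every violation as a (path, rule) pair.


each type pair in Order: writer, then reader
backward pass over Order, reader schema v2, writer schema v1:
  tags <- tags (map<string, string> -> map<string, string>, writer required)
  owner <- owner (string -> float64, writer required)
  rating <- rating (float32 -> float32, writer optional)
  enabled: no writer match
  tier (writer side), unknown to reader
  archived (writer side), unknown to reader
  R3 fires at owner
  R1 fires at rating
  => backward: BREAKING (2)
forward pass over Order, reader schema v1, writer schema v2:
  tier: no writer match
  tags <- tags (map<string, string> -> map<string, string>, writer required)
  owner <- owner (float64 -> string, writer required)
  rating <- rating (float32 -> float32, writer required)
  archived: no writer match
  enabled (writer side), unknown to reader
  R3 fires at owner
  R1 fires at tier
  => forward: BREAKING (2)

backward: BREAKING [(owner, R3), (rating, R1)]; forward: BREAKING [(owner, R3), (tier, R1)]


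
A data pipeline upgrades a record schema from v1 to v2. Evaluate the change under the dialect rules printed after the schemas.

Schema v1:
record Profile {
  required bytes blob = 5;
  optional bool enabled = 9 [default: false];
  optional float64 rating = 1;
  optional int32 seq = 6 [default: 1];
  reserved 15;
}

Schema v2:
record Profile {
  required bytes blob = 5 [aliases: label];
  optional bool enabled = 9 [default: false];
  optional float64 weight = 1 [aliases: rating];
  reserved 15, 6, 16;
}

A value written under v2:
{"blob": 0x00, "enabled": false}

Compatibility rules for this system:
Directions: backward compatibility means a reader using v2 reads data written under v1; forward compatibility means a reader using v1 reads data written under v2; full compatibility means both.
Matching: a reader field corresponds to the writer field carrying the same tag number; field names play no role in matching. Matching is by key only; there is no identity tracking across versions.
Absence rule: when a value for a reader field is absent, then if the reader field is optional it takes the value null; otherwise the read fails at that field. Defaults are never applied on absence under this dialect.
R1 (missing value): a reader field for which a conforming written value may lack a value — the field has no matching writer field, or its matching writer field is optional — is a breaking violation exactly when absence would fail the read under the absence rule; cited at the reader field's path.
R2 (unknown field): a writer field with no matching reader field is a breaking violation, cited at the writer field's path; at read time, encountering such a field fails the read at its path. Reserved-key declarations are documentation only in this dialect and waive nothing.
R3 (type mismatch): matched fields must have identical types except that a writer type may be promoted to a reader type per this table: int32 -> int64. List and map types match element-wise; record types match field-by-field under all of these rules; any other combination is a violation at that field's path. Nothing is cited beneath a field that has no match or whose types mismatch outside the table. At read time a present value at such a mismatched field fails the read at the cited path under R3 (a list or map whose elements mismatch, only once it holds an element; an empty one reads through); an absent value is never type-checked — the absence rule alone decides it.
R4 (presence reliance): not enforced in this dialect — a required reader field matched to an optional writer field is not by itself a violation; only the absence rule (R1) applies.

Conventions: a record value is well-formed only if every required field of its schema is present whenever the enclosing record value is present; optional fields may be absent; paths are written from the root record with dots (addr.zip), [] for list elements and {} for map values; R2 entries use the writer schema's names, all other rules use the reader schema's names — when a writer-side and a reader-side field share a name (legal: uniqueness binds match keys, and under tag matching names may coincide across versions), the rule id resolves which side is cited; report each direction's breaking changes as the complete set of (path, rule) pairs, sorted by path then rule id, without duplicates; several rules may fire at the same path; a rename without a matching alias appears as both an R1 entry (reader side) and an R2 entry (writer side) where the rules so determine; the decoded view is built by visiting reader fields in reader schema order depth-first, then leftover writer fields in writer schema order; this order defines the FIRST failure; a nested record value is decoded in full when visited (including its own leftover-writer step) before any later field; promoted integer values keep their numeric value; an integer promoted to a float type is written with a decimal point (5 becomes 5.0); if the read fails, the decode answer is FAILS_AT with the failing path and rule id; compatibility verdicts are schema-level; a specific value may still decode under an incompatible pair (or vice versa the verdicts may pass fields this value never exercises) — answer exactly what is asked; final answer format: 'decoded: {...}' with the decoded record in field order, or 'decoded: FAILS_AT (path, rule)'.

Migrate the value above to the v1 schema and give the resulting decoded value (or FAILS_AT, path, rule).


in Profile below, arrows point writer -> reader
decode walk for Profile under reader schema v1:
  blob := 0x00
  enabled := false
  rating := null (absent, optional -> null)
  seq := null (absent, optional -> null)
  => decoded: {"blob": 0x00, "enabled": false, "rating": null, "seq": null}
remaining Profile differences; none change what is asked:
  renamed field rating to weight in record Profile (alias rating declared on the renamed field) -> triggers nothing under the printed rules; the Profile answer is the same either way
  removed field seq from record Profile (its key 6 joins the reserved list) -> changes Profile's schema-level verdicts only — the decode of this value is the same

decoded: {"blob": 0x00, "enabled": false, "rating": null, "seq": null}


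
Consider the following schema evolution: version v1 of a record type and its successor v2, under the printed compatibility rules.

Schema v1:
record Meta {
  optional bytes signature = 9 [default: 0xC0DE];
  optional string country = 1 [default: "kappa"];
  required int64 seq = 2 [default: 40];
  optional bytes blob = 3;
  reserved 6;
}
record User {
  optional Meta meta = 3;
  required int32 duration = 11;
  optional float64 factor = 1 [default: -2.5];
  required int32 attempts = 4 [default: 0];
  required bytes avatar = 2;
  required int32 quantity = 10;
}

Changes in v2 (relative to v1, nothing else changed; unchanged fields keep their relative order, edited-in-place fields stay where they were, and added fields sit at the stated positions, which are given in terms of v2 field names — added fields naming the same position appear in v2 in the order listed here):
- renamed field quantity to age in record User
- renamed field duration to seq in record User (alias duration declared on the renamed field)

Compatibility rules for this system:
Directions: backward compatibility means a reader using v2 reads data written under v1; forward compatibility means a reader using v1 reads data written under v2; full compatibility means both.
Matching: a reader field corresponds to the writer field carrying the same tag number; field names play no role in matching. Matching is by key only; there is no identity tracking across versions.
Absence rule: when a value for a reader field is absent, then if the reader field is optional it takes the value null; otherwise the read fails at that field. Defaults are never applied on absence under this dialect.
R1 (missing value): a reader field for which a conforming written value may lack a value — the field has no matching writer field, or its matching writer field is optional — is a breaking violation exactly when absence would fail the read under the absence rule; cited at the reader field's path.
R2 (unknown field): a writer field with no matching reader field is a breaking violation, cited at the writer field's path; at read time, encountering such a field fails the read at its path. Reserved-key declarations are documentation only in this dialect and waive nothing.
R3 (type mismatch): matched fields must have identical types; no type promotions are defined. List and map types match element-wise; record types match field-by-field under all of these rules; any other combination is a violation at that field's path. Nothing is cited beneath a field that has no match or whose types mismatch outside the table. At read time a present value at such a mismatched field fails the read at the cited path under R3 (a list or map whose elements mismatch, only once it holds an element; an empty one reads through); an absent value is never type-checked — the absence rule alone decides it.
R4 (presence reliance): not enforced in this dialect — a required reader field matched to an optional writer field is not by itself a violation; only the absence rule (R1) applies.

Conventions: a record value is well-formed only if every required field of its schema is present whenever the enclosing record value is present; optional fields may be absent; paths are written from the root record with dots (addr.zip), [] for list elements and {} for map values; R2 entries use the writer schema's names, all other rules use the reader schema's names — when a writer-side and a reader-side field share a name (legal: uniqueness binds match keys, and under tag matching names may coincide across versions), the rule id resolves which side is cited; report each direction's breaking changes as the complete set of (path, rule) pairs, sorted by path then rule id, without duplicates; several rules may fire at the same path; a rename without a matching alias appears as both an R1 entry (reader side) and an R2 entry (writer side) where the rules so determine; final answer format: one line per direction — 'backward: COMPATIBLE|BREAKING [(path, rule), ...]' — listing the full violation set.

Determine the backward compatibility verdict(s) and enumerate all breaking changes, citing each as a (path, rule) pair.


backward: COMPATIBLE []

in User below, arrows point writer -> reader
backward analysis of User with v2 as reader and v1 as writer:
  meta <- meta (Meta -> Meta, writer optional)
  seq <- duration (int32 -> int32, writer required)
  factor <- factor (float64 -> float64, writer optional)
  attempts <- attempts (int32 -> int32, writer required)
  avatar <- avatar (bytes -> bytes, writer required)
  age <- quantity (int32 -> int32, writer required)
  meta.signature <- meta.signature (bytes -> bytes, writer optional)
  meta.country <- meta.country (string -> string, writer optional)
  meta.seq <- meta.seq (int64 -> int64, writer required)
  meta.blob <- meta.blob (bytes -> bytes, writer optional)
  nothing fires on User: backward is COMPATIBLE
remaining User differences; none change what is asked:
  renamed field quantity to age in record User -> fires no rule on User, leaving the asked answer as it is
  renamed field duration to seq in record User (alias duration declared on the renamed field) -> fires no rule on User, leaving the asked answer as it is


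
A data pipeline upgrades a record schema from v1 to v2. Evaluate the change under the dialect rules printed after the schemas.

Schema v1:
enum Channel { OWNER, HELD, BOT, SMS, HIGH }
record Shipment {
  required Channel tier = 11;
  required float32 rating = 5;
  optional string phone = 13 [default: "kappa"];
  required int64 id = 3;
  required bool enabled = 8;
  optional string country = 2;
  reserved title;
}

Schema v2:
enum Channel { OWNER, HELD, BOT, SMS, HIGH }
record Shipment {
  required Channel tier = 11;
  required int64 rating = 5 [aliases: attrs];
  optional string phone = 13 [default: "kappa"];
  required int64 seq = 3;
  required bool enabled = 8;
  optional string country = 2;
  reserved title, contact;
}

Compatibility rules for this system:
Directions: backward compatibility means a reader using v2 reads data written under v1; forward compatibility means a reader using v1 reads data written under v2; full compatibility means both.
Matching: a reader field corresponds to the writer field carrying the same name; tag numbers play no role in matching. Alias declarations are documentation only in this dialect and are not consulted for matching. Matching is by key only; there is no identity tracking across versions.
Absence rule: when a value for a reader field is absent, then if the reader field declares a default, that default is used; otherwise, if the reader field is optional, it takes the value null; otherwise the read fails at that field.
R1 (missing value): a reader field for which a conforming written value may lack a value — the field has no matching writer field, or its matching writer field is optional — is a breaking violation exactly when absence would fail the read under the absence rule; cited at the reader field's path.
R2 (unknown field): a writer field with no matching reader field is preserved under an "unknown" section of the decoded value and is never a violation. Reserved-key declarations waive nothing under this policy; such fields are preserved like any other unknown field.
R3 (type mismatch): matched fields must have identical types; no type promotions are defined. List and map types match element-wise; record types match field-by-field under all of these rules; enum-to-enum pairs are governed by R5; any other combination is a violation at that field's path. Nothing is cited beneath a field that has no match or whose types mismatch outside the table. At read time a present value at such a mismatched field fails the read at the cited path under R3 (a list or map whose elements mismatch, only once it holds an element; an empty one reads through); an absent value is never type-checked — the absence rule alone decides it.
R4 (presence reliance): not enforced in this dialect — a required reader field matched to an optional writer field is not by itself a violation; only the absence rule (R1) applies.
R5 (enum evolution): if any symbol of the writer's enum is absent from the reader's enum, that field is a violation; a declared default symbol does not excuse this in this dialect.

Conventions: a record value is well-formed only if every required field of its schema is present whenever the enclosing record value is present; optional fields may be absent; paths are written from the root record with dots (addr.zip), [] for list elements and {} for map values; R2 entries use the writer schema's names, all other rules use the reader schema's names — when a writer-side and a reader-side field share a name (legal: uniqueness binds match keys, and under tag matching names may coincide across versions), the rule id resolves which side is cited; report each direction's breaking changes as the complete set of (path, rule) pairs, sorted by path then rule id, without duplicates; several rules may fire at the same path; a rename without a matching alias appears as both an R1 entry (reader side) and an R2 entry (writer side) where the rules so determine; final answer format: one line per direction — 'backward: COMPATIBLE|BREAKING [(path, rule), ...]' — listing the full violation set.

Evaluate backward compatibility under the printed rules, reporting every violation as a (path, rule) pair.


the writer's type comes first in each Shipment pair
backward for Shipment (reader v2, writer v1):
  tier: Channel -> Channel, writer required; from tier
  rating: float32 -> int64, writer required; from rating
  phone: string -> string, writer optional; from phone
  seq: no writer match
  enabled: bool -> bool, writer required; from enabled
  country: string -> string, writer optional; from country
  writer id: unknown to reader
  rule R3 violated at rating
  rule R1 violated at seq
  => backward verdict for Shipment: BREAKING, 2 violation(s)

backward: BREAKING [(rating, R3), (seq, R1)]


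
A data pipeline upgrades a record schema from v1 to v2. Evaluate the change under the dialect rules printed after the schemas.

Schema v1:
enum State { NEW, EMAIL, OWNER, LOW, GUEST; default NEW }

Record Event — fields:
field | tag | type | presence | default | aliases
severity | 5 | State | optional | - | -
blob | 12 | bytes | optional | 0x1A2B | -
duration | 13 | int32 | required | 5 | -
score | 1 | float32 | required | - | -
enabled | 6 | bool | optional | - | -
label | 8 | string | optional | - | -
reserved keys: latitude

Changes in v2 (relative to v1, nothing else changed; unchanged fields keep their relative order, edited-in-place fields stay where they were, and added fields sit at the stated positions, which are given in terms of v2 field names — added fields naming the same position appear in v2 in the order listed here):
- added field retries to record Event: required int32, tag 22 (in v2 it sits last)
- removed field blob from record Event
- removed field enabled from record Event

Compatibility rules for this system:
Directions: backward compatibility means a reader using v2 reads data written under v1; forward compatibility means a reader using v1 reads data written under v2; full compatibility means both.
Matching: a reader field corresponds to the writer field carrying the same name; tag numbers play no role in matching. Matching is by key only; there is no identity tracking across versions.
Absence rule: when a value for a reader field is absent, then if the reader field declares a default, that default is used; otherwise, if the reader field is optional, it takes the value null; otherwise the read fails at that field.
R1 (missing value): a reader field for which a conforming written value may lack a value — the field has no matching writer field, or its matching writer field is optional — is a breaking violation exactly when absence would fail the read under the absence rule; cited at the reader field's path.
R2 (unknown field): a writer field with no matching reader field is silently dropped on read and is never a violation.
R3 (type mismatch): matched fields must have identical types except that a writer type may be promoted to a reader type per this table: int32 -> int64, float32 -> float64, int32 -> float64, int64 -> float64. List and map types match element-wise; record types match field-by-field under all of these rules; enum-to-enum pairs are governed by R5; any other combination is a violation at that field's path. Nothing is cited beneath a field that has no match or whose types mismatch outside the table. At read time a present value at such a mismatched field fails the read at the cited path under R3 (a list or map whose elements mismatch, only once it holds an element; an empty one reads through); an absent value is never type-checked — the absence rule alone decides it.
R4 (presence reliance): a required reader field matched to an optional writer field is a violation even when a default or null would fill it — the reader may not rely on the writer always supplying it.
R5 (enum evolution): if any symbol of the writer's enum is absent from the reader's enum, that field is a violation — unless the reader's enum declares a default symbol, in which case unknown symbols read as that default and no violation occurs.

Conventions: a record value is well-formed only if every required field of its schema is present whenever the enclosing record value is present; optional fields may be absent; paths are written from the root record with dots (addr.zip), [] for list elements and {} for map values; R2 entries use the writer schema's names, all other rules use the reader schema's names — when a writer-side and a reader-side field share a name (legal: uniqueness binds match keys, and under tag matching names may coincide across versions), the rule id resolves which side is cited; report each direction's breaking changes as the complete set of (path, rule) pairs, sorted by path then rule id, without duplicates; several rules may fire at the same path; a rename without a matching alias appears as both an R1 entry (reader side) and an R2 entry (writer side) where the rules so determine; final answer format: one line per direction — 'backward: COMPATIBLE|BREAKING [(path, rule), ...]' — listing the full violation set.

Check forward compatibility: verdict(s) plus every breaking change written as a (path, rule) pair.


forward: COMPATIBLE []

in Event below, arrows point writer -> reader
forward pass over Event, reader schema v1, writer schema v2:
  writer optional, State -> State: reader severity maps from writer severity
  blob: no writer match
  writer required, int32 -> int32: reader duration maps from writer duration
  writer required, float32 -> float32: reader score maps from writer score
  enabled: no writer match
  writer optional, string -> string: reader label maps from writer label
  writer field retries has no reader counterpart
  nothing fires on Event: forward is COMPATIBLE
checking off the Event differences that do not matter here:
  added field retries to record Event: required int32, tag 22 (in v2 it sits last) -> affects backward compatibility only, which is not asked
  removed field blob from record Event -> fires no rule on Event, leaving the asked answer as it is
  removed field enabled from record Event -> fires no rule on Event, leaving the asked answer as it is


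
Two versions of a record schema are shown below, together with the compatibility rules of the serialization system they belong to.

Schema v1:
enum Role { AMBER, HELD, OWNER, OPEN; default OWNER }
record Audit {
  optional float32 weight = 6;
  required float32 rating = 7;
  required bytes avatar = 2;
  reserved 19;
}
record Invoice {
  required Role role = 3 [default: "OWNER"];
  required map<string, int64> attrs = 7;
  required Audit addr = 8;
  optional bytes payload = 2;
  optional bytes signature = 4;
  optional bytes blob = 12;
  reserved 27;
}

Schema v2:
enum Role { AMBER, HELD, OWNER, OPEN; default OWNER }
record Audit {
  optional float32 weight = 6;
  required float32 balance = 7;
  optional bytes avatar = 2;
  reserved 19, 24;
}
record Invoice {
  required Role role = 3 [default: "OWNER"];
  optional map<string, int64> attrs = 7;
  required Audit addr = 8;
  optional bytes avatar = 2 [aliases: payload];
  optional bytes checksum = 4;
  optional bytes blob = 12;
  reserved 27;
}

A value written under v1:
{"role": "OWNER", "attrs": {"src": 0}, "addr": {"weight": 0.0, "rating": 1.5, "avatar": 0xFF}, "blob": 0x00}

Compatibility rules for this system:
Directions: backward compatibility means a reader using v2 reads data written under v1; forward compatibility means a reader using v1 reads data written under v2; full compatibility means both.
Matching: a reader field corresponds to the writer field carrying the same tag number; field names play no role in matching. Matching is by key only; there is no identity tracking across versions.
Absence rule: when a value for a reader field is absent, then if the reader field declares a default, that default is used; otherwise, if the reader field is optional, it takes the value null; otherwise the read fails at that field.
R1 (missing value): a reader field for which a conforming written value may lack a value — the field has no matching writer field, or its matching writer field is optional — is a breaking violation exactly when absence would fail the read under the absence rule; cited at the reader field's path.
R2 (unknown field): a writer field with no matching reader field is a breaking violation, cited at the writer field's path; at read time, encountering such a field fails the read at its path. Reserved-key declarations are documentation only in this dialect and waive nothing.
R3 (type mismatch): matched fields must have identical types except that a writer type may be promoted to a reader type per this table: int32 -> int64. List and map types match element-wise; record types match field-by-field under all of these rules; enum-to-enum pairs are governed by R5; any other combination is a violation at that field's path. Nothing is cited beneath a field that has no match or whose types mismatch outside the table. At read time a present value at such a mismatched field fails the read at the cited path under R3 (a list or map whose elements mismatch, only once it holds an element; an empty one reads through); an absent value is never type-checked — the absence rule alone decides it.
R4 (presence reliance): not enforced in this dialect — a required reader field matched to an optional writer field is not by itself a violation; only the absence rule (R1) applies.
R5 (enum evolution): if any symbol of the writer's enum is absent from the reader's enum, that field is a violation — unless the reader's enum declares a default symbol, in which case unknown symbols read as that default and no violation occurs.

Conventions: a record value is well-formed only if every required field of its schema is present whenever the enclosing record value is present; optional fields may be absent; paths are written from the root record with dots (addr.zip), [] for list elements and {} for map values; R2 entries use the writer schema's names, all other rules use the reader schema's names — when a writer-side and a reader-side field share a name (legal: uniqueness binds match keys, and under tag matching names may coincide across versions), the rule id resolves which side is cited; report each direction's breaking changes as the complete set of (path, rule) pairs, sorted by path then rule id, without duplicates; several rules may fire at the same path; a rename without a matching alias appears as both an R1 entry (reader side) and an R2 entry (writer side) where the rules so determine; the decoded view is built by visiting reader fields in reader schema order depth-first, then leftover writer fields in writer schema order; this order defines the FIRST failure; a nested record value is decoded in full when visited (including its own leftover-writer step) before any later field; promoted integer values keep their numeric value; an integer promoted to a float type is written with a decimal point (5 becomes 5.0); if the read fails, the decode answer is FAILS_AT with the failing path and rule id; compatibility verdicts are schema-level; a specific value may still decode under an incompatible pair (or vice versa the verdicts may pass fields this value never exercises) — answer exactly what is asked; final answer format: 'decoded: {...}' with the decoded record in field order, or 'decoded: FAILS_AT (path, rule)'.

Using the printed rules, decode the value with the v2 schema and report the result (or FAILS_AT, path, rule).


decoded: {"role": "OWNER", "attrs": {"src": 0}, "addr": {"weight": 0.0, "balance": 1.5, "avatar": 0xFF}, "avatar": null, "checksum": null, "blob": 0x00}

each type pair in Invoice: writer, then reader
decode (reader v2):
  role := "OWNER"
  attrs := {"src": 0}
  addr.weight := 0.0
  addr.balance := 1.5 (from writer rating)
  addr.avatar := 0xFF
  avatar := null (missing; optional => null)
  checksum := null (missing; optional => null)
  blob := 0x00
  => decoded: {"role": "OWNER", "attrs": {"src": 0}, "addr": {"weight": 0.0, "balance": 1.5, "avatar": 0xFF}, "avatar": null, "checksum": null, "blob": 0x00}
ruling out the remaining Invoice differences:
  field attrs in record Invoice: required changed to optional -> changes Invoice's schema-level verdicts only — the decode of this value is the same
  field avatar in record Audit: required changed to optional -> changes Invoice's schema-level verdicts only — the decode of this value is the same
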